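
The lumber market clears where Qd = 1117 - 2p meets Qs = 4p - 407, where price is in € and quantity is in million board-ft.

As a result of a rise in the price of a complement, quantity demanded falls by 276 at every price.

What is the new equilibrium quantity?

Initially, 1117 - 2p = 4p - 407, so 1524 = 6p and p = 254, Q = 609.
After the shift, demand is Qd = 841 - 2p and supply is Qs = 4p - 407.
Clearing the new market: 841 - 2p = 4p - 407, so p = 208 and Q = 425.

425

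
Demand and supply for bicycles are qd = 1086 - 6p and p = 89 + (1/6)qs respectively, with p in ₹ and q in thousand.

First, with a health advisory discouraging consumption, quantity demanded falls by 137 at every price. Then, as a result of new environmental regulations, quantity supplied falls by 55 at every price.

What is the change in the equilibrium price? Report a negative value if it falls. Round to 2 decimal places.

-6.83

Original equilibrium: 1086 - 6p = 6p - 534 gives 1620 = 12p, so p = 135 and q = 276.
With the change applied: demand qd = 949 - 6p, supply qs = 6p - 589.
Setting them equal: 949 - 6p = 6p - 589 → 1538 = 12p, so p = 769/6 ≈ 128.1667 and q = 180.
Δp = 128.1667 − 135 = -6.83.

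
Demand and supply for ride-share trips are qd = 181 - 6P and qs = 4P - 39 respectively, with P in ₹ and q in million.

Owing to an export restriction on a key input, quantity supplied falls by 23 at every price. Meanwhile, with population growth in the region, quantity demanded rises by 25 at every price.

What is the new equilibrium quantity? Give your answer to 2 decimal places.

Original equilibrium: 181 - 6P = 4P - 39 gives 220 = 10P, so P = 22 and q = 49.
The shock moves the curves to qd = 206 - 6P and qs = 4P - 62.
Setting them equal: 206 - 6P = 4P - 62 → 268 = 10P, so P = 26.8 and q = 45.2.

45.20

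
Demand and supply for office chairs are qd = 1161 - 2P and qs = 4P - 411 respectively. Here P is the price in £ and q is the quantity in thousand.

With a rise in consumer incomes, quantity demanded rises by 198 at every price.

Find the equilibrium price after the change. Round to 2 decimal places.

295.00

Initially, 1161 - 2P = 4P - 411, so 1572 = 6P and P = 262, q = 637.
With the change applied: demand qd = 1359 - 2P, supply qs = 4P - 411.
Equate the new curves: 1359 - 2P = 4P - 411, giving 1770 = 6P, P = 295, q = 769.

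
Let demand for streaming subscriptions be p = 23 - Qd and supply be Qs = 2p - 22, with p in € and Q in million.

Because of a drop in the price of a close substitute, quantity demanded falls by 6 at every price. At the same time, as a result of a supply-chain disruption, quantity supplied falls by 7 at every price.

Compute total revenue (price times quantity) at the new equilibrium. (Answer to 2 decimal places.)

25.56

Initially, 23 - p = 2p - 22, so 45 = 3p and p = 15, Q = 8.
After the shift, demand is Qd = 17 - p and supply is Qs = 2p - 29.
Clearing the new market: 17 - p = 2p - 29, so p = 46/3 ≈ 15.3333 and Q = 5/3 ≈ 1.6667.
New expenditure = 15.3333 × 1.6667 = 25.56.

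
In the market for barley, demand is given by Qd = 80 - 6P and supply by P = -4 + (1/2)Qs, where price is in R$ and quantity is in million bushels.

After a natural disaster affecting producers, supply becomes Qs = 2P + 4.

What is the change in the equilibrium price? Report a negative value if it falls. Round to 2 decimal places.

Before the shock: 80 - 6P = 2P + 8 ⇒ 72 = 8P ⇒ P = 9, Q = 26.
The new curves are Qd = 80 - 6P (demand) and Qs = 2P + 4 (supply).
Clearing the new market: 80 - 6P = 2P + 4, so P = 9.5 and Q = 23.
ΔP = 9.5 − 9 = +0.50.

+0.50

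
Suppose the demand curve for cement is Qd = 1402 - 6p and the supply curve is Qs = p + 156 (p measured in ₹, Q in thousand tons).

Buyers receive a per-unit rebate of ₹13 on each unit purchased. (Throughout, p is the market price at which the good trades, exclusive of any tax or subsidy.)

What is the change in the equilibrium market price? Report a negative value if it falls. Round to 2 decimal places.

Original equilibrium: 1402 - 6p = p + 156 gives 1246 = 7p, so p = 178 and Q = 334.
Since buyers' out-of-pocket price is the market price minus the rebate, the effective demand curve becomes Qd = 1480 - 6p.
New equilibrium: 1480 - 6p = p + 156 ⇒ 1324 = 7p ⇒ p = 1324/7 ≈ 189.1429, Q = 2416/7 ≈ 345.1429.
Δp = 189.1429 − 178 = +11.14.

+11.14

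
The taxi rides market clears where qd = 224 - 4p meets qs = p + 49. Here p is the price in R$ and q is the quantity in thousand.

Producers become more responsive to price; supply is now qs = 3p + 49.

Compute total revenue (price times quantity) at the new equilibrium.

Before the shock: 224 - 4p = p + 49 ⇒ 175 = 5p ⇒ p = 35, q = 84.
The new curves are qd = 224 - 4p (demand) and qs = 3p + 49 (supply).
Clearing the new market: 224 - 4p = 3p + 49, so p = 25 and q = 124.
New expenditure = 25 × 124 = 3100.

3100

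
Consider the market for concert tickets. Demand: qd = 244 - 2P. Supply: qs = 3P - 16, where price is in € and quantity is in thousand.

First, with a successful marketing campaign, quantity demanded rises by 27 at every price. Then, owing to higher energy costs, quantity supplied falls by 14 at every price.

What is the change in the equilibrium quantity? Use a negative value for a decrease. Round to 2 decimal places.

Solve the original market: 244 - 2P = 3P - 16, hence P = 52 and q = 140.
The shock moves the curves to qd = 271 - 2P and qs = 3P - 30.
Clearing the new market: 271 - 2P = 3P - 30, so P = 60.2 and q = 150.6.
Δq = 150.6 − 140 = +10.60.

+10.60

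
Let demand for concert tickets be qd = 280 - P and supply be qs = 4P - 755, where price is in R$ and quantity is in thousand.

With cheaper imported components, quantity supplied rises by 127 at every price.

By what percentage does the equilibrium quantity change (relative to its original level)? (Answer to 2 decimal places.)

Solve the original market: 280 - P = 4P - 755, hence P = 207 and q = 73.
After the shift, demand is qd = 280 - P and supply is qs = 4P - 628.
Setting them equal: 280 - P = 4P - 628 → 908 = 5P, so P = 181.6 and q = 98.4.
%Δq = (98.4 − 73) / 73 × 100 = +34.79%.

+34.79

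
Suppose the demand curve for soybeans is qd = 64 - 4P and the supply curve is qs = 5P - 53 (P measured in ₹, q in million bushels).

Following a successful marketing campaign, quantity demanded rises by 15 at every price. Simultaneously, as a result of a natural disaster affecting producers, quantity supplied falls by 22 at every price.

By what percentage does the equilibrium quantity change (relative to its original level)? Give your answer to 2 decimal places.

-12.04

Original equilibrium: 64 - 4P = 5P - 53 gives 117 = 9P, so P = 13 and q = 12.
The new curves are qd = 79 - 4P (demand) and qs = 5P - 75 (supply).
Equate the new curves: 79 - 4P = 5P - 75, giving 154 = 9P, P = 154/9 ≈ 17.1111, q = 95/9 ≈ 10.5556.
%Δq = (10.5556 − 12) / 12 × 100 = -12.04%.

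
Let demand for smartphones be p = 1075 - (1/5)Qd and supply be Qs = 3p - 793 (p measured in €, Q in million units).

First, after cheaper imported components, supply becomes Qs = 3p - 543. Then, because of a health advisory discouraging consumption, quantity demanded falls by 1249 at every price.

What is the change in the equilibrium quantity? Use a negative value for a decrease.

Original equilibrium: 5375 - 5p = 3p - 793 gives 6168 = 8p, so p = 771 and Q = 1520.
After the shift, demand is Qd = 4126 - 5p and supply is Qs = 3p - 543.
New equilibrium: 4126 - 5p = 3p - 543 ⇒ 4669 = 8p ⇒ p = 583.625, Q = 1207.875.
ΔQ = 1207.875 − 1520 = -312.125.

-312.125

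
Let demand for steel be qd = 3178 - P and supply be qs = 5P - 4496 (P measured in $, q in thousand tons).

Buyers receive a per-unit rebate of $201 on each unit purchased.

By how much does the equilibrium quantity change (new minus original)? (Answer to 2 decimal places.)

Initially, 3178 - P = 5P - 4496, so 7674 = 6P and P = 1279, q = 1899.
Since buyers' out-of-pocket price is the market price minus the rebate, the effective demand curve becomes qd = 3379 - P.
Setting them equal: 3379 - P = 5P - 4496 → 7875 = 6P, so P = 1312.5 and q = 2066.5.
Δq = 2066.5 − 1899 = +167.50.

+167.50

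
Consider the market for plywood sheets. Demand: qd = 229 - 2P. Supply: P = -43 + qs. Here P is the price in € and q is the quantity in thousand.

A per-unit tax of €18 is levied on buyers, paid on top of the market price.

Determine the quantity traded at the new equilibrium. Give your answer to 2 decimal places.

Original equilibrium: 229 - 2P = P + 43 gives 186 = 3P, so P = 62 and q = 105.
Since buyers pay the price plus the tax, the effective demand curve becomes qd = 193 - 2P.
Equate the new curves: 193 - 2P = P + 43, giving 150 = 3P, P = 50, q = 93.

93.00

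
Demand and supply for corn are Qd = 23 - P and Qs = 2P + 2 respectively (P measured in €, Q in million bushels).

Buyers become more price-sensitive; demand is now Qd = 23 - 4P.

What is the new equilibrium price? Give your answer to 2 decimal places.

Initially, 23 - P = 2P + 2, so 21 = 3P and P = 7, Q = 16.
The new curves are Qd = 23 - 4P (demand) and Qs = 2P + 2 (supply).
Setting them equal: 23 - 4P = 2P + 2 → 21 = 6P, so P = 3.5 and Q = 9.

3.50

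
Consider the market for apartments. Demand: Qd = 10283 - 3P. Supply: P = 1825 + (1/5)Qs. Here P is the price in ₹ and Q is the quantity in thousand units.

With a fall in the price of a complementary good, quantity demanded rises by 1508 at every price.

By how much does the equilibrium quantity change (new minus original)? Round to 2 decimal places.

Original equilibrium: 10283 - 3P = 5P - 9125 gives 19408 = 8P, so P = 2426 and Q = 3005.
With the change applied: demand Qd = 11791 - 3P, supply Qs = 5P - 9125.
New equilibrium: 11791 - 3P = 5P - 9125 ⇒ 20916 = 8P ⇒ P = 2614.5, Q = 3947.5.
ΔQ = 3947.5 − 3005 = +942.50.

+942.50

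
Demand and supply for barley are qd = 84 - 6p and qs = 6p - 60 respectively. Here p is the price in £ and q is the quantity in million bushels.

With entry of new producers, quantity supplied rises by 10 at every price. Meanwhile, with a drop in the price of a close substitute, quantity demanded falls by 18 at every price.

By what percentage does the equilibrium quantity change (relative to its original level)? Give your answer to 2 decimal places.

-33.33

Initially, 84 - 6p = 6p - 60, so 144 = 12p and p = 12, q = 12.
The new curves are qd = 66 - 6p (demand) and qs = 6p - 50 (supply).
Equate the new curves: 66 - 6p = 6p - 50, giving 116 = 12p, p = 29/3 ≈ 9.6667, q = 8.
%Δq = (8 − 12) / 12 × 100 = -33.33%.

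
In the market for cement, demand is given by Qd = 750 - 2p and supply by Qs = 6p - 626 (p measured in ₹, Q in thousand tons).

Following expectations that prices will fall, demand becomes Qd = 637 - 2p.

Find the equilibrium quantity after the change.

Solve the original market: 750 - 2p = 6p - 626, hence p = 172 and Q = 406.
With the change applied: demand Qd = 637 - 2p, supply Qs = 6p - 626.
Setting them equal: 637 - 2p = 6p - 626 → 1263 = 8p, so p = 157.875 and Q = 321.25.

321.25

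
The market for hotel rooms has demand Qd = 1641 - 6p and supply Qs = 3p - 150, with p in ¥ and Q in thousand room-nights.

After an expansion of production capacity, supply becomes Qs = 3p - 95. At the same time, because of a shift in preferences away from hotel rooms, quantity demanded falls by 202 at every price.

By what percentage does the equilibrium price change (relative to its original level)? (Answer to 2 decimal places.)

Solve the original market: 1641 - 6p = 3p - 150, hence p = 199 and Q = 447.
After the shift, demand is Qd = 1439 - 6p and supply is Qs = 3p - 95.
New equilibrium: 1439 - 6p = 3p - 95 ⇒ 1534 = 9p ⇒ p = 1534/9 ≈ 170.4444, Q = 1249/3 ≈ 416.3333.
%Δp = (170.4444 − 199) / 199 × 100 = -14.35%.

-14.35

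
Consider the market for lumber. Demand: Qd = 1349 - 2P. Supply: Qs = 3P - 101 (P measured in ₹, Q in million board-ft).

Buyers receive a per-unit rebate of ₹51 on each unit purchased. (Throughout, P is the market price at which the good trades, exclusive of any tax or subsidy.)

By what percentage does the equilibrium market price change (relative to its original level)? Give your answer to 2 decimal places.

+7.03

Solve the original market: 1349 - 2P = 3P - 101, hence P = 290 and Q = 769.
Since buyers' out-of-pocket price is the market price minus the rebate, the effective demand curve becomes Qd = 1451 - 2P.
Equate the new curves: 1451 - 2P = 3P - 101, giving 1552 = 5P, P = 310.4, Q = 830.2.
%ΔP = (310.4 − 290) / 290 × 100 = +7.03%.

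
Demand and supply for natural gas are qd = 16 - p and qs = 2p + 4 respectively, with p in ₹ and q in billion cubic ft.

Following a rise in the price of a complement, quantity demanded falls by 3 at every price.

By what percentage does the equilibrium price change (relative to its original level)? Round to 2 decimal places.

Original equilibrium: 16 - p = 2p + 4 gives 12 = 3p, so p = 4 and q = 12.
With the change applied: demand qd = 13 - p, supply qs = 2p + 4.
Setting them equal: 13 - p = 2p + 4 → 9 = 3p, so p = 3 and q = 10.
%Δp = (3 − 4) / 4 × 100 = -25.00%.

-25.00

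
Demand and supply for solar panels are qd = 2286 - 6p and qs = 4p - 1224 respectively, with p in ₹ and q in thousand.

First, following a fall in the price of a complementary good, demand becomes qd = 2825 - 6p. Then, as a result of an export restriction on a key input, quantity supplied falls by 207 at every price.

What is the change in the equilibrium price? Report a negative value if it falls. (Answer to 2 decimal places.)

+74.60

Initially, 2286 - 6p = 4p - 1224, so 3510 = 10p and p = 351, q = 180.
After the shift, demand is qd = 2825 - 6p and supply is qs = 4p - 1431.
Clearing the new market: 2825 - 6p = 4p - 1431, so p = 425.6 and q = 271.4.
Δp = 425.6 − 351 = +74.60.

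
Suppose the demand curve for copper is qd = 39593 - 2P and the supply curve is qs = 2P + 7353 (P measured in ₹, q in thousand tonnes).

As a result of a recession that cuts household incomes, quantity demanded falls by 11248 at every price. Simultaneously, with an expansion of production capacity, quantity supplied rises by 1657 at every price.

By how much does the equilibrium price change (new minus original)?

-3226.25

Solve the original market: 39593 - 2P = 2P + 7353, hence P = 8060 and q = 23473.
With the change applied: demand qd = 28345 - 2P, supply qs = 2P + 9010.
Setting them equal: 28345 - 2P = 2P + 9010 → 19335 = 4P, so P = 4833.75 and q = 18677.5.
ΔP = 4833.75 − 8060 = -3226.25.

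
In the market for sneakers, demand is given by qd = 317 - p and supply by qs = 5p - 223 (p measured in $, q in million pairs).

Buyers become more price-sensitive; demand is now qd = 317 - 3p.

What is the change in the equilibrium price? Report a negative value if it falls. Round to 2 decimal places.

Original equilibrium: 317 - p = 5p - 223 gives 540 = 6p, so p = 90 and q = 227.
After the shift, demand is qd = 317 - 3p and supply is qs = 5p - 223.
New equilibrium: 317 - 3p = 5p - 223 ⇒ 540 = 8p ⇒ p = 67.5, q = 114.5.
Δp = 67.5 − 90 = -22.50.

-22.50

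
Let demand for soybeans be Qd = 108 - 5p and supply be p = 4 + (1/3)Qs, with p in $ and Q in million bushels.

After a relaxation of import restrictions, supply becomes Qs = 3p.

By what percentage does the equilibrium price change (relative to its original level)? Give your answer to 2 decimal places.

Before the shock: 108 - 5p = 3p - 12 ⇒ 120 = 8p ⇒ p = 15, Q = 33.
With the change applied: demand Qd = 108 - 5p, supply Qs = 3p.
Clearing the new market: 108 - 5p = 3p, so p = 13.5 and Q = 40.5.
%Δp = (13.5 − 15) / 15 × 100 = -10.00%.

-10.00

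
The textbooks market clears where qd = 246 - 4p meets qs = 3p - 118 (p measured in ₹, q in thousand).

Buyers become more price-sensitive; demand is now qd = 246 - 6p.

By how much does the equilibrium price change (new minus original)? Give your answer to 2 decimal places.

-11.56

Initially, 246 - 4p = 3p - 118, so 364 = 7p and p = 52, q = 38.
With the change applied: demand qd = 246 - 6p, supply qs = 3p - 118.
New equilibrium: 246 - 6p = 3p - 118 ⇒ 364 = 9p ⇒ p = 364/9 ≈ 40.4444, q = 10/3 ≈ 3.3333.
Δp = 40.4444 − 52 = -11.56.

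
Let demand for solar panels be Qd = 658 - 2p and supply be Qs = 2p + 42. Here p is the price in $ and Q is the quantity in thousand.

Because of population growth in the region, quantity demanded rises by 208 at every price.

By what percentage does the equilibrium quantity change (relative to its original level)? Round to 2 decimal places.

Solve the original market: 658 - 2p = 2p + 42, hence p = 154 and Q = 350.
The new curves are Qd = 866 - 2p (demand) and Qs = 2p + 42 (supply).
New equilibrium: 866 - 2p = 2p + 42 ⇒ 824 = 4p ⇒ p = 206, Q = 454.
%ΔQ = (454 − 350) / 350 × 100 = +29.71%.

+29.71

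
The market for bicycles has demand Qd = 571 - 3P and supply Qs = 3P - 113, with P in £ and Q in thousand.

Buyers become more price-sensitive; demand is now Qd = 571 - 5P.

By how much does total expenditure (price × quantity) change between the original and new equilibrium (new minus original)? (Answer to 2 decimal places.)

Before the shock: 571 - 3P = 3P - 113 ⇒ 684 = 6P ⇒ P = 114, Q = 229.
With the change applied: demand Qd = 571 - 5P, supply Qs = 3P - 113.
Clearing the new market: 571 - 5P = 3P - 113, so P = 85.5 and Q = 143.5.
Expenditure moves from 114×229 = 26106 to 85.5×143.5 = 12269.25; change = -13836.75.

-13836.75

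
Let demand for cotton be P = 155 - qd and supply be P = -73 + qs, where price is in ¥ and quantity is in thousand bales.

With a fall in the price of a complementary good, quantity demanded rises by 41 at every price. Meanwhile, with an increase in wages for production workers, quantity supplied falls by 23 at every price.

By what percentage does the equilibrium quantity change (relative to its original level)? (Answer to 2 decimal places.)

Initially, 155 - P = P + 73, so 82 = 2P and P = 41, q = 114.
After the shift, demand is qd = 196 - P and supply is qs = P + 50.
Clearing the new market: 196 - P = P + 50, so P = 73 and q = 123.
%Δq = (123 − 114) / 114 × 100 = +7.89%.

+7.89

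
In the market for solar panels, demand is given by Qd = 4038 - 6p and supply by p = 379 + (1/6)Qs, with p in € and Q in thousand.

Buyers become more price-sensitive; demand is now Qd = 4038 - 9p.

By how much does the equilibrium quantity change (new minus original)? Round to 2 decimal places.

-631.20

Solve the original market: 4038 - 6p = 6p - 2274, hence p = 526 and Q = 882.
With the change applied: demand Qd = 4038 - 9p, supply Qs = 6p - 2274.
Equate the new curves: 4038 - 9p = 6p - 2274, giving 6312 = 15p, p = 420.8, Q = 250.8.
ΔQ = 250.8 − 882 = -631.20.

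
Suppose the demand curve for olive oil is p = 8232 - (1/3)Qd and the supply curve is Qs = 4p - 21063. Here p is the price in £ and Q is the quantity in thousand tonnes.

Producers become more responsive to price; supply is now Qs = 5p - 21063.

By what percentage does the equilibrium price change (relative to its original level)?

-12.5

Before the shock: 24696 - 3p = 4p - 21063 ⇒ 45759 = 7p ⇒ p = 6537, Q = 5085.
After the shift, demand is Qd = 24696 - 3p and supply is Qs = 5p - 21063.
Setting them equal: 24696 - 3p = 5p - 21063 → 45759 = 8p, so p = 5719.875 and Q = 7536.375.
%Δp = (5719.875 − 6537) / 6537 × 100 = -12.5%.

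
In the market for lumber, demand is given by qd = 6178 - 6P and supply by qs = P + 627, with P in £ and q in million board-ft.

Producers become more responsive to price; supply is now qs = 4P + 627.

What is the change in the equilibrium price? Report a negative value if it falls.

-237.9

Original equilibrium: 6178 - 6P = P + 627 gives 5551 = 7P, so P = 793 and q = 1420.
With the change applied: demand qd = 6178 - 6P, supply qs = 4P + 627.
New equilibrium: 6178 - 6P = 4P + 627 ⇒ 5551 = 10P ⇒ P = 555.1, q = 2847.4.
ΔP = 555.1 − 793 = -237.9.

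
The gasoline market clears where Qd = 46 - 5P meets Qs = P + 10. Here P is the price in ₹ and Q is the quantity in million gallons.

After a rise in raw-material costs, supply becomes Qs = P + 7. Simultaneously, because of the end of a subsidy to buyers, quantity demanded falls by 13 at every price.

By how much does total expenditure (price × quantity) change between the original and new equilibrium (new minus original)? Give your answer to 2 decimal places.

Solve the original market: 46 - 5P = P + 10, hence P = 6 and Q = 16.
After the shift, demand is Qd = 33 - 5P and supply is Qs = P + 7.
Setting them equal: 33 - 5P = P + 7 → 26 = 6P, so P = 13/3 ≈ 4.3333 and Q = 34/3 ≈ 11.3333.
Expenditure moves from 6×16 = 96 to 4.3333×11.3333 = 49.1111; change = -46.89.

-46.89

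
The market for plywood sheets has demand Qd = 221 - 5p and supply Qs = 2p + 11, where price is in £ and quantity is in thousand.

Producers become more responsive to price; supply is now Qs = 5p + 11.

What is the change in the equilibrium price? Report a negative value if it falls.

Initially, 221 - 5p = 2p + 11, so 210 = 7p and p = 30, Q = 71.
The shock moves the curves to Qd = 221 - 5p and Qs = 5p + 11.
New equilibrium: 221 - 5p = 5p + 11 ⇒ 210 = 10p ⇒ p = 21, Q = 116.
Δp = 21 − 30 = -9.

-9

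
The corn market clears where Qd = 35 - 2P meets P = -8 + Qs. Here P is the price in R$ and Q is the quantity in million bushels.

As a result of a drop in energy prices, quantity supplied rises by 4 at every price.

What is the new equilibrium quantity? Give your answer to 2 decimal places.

Solve the original market: 35 - 2P = P + 8, hence P = 9 and Q = 17.
The new curves are Qd = 35 - 2P (demand) and Qs = P + 12 (supply).
Setting them equal: 35 - 2P = P + 12 → 23 = 3P, so P = 23/3 ≈ 7.6667 and Q = 59/3 ≈ 19.6667.

19.67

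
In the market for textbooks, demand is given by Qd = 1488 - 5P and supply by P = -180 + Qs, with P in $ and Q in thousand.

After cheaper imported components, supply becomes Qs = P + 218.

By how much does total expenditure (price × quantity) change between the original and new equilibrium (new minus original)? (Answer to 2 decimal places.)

+4182.11

Initially, 1488 - 5P = P + 180, so 1308 = 6P and P = 218, Q = 398.
After the shift, demand is Qd = 1488 - 5P and supply is Qs = P + 218.
Clearing the new market: 1488 - 5P = P + 218, so P = 635/3 ≈ 211.6667 and Q = 1289/3 ≈ 429.6667.
Expenditure moves from 218×398 = 86764 to 211.6667×429.6667 = 90946.1111; change = +4182.11.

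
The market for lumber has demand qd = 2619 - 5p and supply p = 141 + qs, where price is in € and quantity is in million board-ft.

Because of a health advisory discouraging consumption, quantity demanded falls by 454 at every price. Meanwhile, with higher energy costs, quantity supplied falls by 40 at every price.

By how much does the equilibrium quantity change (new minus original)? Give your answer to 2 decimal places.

-109.00

Solve the original market: 2619 - 5p = p - 141, hence p = 460 and q = 319.
The shock moves the curves to qd = 2165 - 5p and qs = p - 181.
Clearing the new market: 2165 - 5p = p - 181, so p = 391 and q = 210.
Δq = 210 − 319 = -109.00.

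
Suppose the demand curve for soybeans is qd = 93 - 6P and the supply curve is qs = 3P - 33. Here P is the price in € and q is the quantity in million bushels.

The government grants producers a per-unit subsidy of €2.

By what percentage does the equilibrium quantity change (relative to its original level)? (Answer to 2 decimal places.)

+44.44

Initially, 93 - 6P = 3P - 33, so 126 = 9P and P = 14, q = 9.
Since sellers receive the price plus the subsidy, the effective supply curve becomes qs = 3P - 27.
New equilibrium: 93 - 6P = 3P - 27 ⇒ 120 = 9P ⇒ P = 40/3 ≈ 13.3333, q = 13.
%Δq = (13 − 9) / 9 × 100 = +44.44%.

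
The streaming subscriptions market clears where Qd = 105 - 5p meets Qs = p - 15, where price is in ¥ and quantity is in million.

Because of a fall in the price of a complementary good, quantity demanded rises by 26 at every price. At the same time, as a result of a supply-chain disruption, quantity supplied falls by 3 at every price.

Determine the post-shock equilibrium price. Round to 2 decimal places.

24.83

Solve the original market: 105 - 5p = p - 15, hence p = 20 and Q = 5.
After the shift, demand is Qd = 131 - 5p and supply is Qs = p - 18.
Equate the new curves: 131 - 5p = p - 18, giving 149 = 6p, p = 149/6 ≈ 24.8333, Q = 41/6 ≈ 6.8333.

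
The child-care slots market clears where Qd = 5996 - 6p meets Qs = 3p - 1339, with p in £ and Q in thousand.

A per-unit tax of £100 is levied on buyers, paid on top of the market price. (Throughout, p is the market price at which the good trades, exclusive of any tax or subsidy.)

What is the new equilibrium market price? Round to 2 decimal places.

Before the shock: 5996 - 6p = 3p - 1339 ⇒ 7335 = 9p ⇒ p = 815, Q = 1106.
Since buyers pay the price plus the tax, the effective demand curve becomes Qd = 5396 - 6p.
Setting them equal: 5396 - 6p = 3p - 1339 → 6735 = 9p, so p = 2245/3 ≈ 748.3333 and Q = 906.

748.33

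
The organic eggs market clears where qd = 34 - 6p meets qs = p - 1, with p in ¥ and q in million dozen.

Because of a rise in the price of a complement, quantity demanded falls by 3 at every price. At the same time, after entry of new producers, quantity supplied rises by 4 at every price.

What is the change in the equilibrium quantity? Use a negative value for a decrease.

+3

Before the shock: 34 - 6p = p - 1 ⇒ 35 = 7p ⇒ p = 5, q = 4.
The new curves are qd = 31 - 6p (demand) and qs = p + 3 (supply).
Equate the new curves: 31 - 6p = p + 3, giving 28 = 7p, p = 4, q = 7.
Δq = 7 − 4 = +3.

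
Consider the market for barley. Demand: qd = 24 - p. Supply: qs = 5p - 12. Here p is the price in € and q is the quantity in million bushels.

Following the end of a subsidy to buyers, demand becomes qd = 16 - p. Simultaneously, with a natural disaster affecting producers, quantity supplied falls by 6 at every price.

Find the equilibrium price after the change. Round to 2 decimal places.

5.67

Initially, 24 - p = 5p - 12, so 36 = 6p and p = 6, q = 18.
The shock moves the curves to qd = 16 - p and qs = 5p - 18.
Setting them equal: 16 - p = 5p - 18 → 34 = 6p, so p = 17/3 ≈ 5.6667 and q = 31/3 ≈ 10.3333.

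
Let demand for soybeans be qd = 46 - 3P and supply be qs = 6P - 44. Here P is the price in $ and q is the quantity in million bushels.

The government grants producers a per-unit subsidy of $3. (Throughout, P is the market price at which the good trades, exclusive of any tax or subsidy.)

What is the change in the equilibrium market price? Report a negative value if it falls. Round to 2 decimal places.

Original equilibrium: 46 - 3P = 6P - 44 gives 90 = 9P, so P = 10 and q = 16.
Since sellers receive the price plus the subsidy, the effective supply curve becomes qs = 6P - 26.
Setting them equal: 46 - 3P = 6P - 26 → 72 = 9P, so P = 8 and q = 22.
ΔP = 8 − 10 = -2.00.

-2.00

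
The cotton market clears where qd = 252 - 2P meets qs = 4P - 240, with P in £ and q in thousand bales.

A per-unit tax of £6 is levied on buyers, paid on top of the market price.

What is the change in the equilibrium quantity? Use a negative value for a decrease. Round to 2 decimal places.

-8.00

Original equilibrium: 252 - 2P = 4P - 240 gives 492 = 6P, so P = 82 and q = 88.
Since buyers pay the price plus the tax, the effective demand curve becomes qd = 240 - 2P.
Equate the new curves: 240 - 2P = 4P - 240, giving 480 = 6P, P = 80, q = 80.
Δq = 80 − 88 = -8.00.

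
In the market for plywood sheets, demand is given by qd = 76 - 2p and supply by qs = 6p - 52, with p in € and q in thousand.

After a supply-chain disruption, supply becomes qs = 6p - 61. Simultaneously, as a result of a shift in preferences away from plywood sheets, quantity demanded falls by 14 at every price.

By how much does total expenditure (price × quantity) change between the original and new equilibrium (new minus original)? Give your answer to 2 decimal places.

Before the shock: 76 - 2p = 6p - 52 ⇒ 128 = 8p ⇒ p = 16, q = 44.
The new curves are qd = 62 - 2p (demand) and qs = 6p - 61 (supply).
Equate the new curves: 62 - 2p = 6p - 61, giving 123 = 8p, p = 15.375, q = 31.25.
Expenditure moves from 16×44 = 704 to 15.375×31.25 = 480.46875; change = -223.53.

-223.53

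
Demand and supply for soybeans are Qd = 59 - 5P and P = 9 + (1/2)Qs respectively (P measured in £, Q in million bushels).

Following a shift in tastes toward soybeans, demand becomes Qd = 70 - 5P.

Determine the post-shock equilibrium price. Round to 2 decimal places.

12.57

Initially, 59 - 5P = 2P - 18, so 77 = 7P and P = 11, Q = 4.
After the shift, demand is Qd = 70 - 5P and supply is Qs = 2P - 18.
Setting them equal: 70 - 5P = 2P - 18 → 88 = 7P, so P = 88/7 ≈ 12.5714 and Q = 50/7 ≈ 7.1429.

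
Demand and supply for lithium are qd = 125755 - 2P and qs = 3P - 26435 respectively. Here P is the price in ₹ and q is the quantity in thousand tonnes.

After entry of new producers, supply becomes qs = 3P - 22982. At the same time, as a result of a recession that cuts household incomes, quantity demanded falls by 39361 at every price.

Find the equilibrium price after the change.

21875.2

Solve the original market: 125755 - 2P = 3P - 26435, hence P = 30438 and q = 64879.
With the change applied: demand qd = 86394 - 2P, supply qs = 3P - 22982.
Clearing the new market: 86394 - 2P = 3P - 22982, so P = 21875.2 and q = 42643.6.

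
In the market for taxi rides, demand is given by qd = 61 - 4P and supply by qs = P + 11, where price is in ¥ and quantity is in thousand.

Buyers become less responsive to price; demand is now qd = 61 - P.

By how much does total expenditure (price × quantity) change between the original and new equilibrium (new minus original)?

Solve the original market: 61 - 4P = P + 11, hence P = 10 and q = 21.
After the shift, demand is qd = 61 - P and supply is qs = P + 11.
Setting them equal: 61 - P = P + 11 → 50 = 2P, so P = 25 and q = 36.
Expenditure moves from 10×21 = 210 to 25×36 = 900; change = +690.

+690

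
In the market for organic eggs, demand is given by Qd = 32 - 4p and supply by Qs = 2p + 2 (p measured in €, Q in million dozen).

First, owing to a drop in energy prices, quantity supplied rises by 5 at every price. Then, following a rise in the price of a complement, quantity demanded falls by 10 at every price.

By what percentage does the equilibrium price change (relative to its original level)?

-50

Solve the original market: 32 - 4p = 2p + 2, hence p = 5 and Q = 12.
After the shift, demand is Qd = 22 - 4p and supply is Qs = 2p + 7.
Clearing the new market: 22 - 4p = 2p + 7, so p = 2.5 and Q = 12.
%Δp = (2.5 − 5) / 5 × 100 = -50%.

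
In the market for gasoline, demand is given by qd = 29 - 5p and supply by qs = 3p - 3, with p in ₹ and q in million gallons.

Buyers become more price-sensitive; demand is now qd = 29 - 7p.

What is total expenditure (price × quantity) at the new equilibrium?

21.12

Solve the original market: 29 - 5p = 3p - 3, hence p = 4 and q = 9.
The new curves are qd = 29 - 7p (demand) and qs = 3p - 3 (supply).
Equate the new curves: 29 - 7p = 3p - 3, giving 32 = 10p, p = 3.2, q = 6.6.
New expenditure = 3.2 × 6.6 = 21.12.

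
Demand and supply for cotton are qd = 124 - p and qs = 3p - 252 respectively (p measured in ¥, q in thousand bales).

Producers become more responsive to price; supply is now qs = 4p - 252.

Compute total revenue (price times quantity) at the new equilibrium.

3669.76

Before the shock: 124 - p = 3p - 252 ⇒ 376 = 4p ⇒ p = 94, q = 30.
The new curves are qd = 124 - p (demand) and qs = 4p - 252 (supply).
Equate the new curves: 124 - p = 4p - 252, giving 376 = 5p, p = 75.2, q = 48.8.
New expenditure = 75.2 × 48.8 = 3669.76.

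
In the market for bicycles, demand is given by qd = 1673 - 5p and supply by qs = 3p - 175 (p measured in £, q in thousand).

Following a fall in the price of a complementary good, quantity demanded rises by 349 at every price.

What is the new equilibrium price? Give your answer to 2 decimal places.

274.63

Solve the original market: 1673 - 5p = 3p - 175, hence p = 231 and q = 518.
With the change applied: demand qd = 2022 - 5p, supply qs = 3p - 175.
New equilibrium: 2022 - 5p = 3p - 175 ⇒ 2197 = 8p ⇒ p = 274.625, q = 648.875.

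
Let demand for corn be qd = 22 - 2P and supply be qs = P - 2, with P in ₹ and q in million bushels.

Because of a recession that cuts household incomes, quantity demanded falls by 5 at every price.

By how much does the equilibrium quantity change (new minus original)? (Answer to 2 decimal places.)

Before the shock: 22 - 2P = P - 2 ⇒ 24 = 3P ⇒ P = 8, q = 6.
The shock moves the curves to qd = 17 - 2P and qs = P - 2.
Clearing the new market: 17 - 2P = P - 2, so P = 19/3 ≈ 6.3333 and q = 13/3 ≈ 4.3333.
Δq = 4.3333 − 6 = -1.67.

-1.67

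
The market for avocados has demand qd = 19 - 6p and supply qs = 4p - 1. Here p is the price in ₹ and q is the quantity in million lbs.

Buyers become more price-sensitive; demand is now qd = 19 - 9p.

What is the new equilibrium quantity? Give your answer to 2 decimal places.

5.15

Initially, 19 - 6p = 4p - 1, so 20 = 10p and p = 2, q = 7.
With the change applied: demand qd = 19 - 9p, supply qs = 4p - 1.
Equate the new curves: 19 - 9p = 4p - 1, giving 20 = 13p, p = 20/13 ≈ 1.5385, q = 67/13 ≈ 5.1538.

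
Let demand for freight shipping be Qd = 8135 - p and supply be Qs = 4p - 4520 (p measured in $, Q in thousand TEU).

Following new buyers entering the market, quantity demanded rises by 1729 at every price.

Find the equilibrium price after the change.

Solve the original market: 8135 - p = 4p - 4520, hence p = 2531 and Q = 5604.
The shock moves the curves to Qd = 9864 - p and Qs = 4p - 4520.
Setting them equal: 9864 - p = 4p - 4520 → 14384 = 5p, so p = 2876.8 and Q = 6987.2.

2876.8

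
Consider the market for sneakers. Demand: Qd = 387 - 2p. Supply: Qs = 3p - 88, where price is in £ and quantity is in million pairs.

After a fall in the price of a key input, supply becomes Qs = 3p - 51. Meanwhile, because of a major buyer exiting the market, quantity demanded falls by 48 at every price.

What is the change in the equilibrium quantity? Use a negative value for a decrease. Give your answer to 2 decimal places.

-14.00

Original equilibrium: 387 - 2p = 3p - 88 gives 475 = 5p, so p = 95 and Q = 197.
With the change applied: demand Qd = 339 - 2p, supply Qs = 3p - 51.
Setting them equal: 339 - 2p = 3p - 51 → 390 = 5p, so p = 78 and Q = 183.
ΔQ = 183 − 197 = -14.00.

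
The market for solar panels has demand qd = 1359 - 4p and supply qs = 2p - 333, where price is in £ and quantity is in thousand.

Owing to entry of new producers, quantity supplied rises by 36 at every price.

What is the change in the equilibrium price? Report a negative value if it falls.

Before the shock: 1359 - 4p = 2p - 333 ⇒ 1692 = 6p ⇒ p = 282, q = 231.
The new curves are qd = 1359 - 4p (demand) and qs = 2p - 297 (supply).
Clearing the new market: 1359 - 4p = 2p - 297, so p = 276 and q = 255.
Δp = 276 − 282 = -6.

-6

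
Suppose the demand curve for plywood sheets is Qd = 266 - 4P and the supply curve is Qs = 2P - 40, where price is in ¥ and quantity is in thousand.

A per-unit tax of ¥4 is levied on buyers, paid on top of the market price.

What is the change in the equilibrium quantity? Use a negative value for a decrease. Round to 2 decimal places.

-5.33

Before the shock: 266 - 4P = 2P - 40 ⇒ 306 = 6P ⇒ P = 51, Q = 62.
Since buyers pay the price plus the tax, the effective demand curve becomes Qd = 250 - 4P.
Setting them equal: 250 - 4P = 2P - 40 → 290 = 6P, so P = 145/3 ≈ 48.3333 and Q = 170/3 ≈ 56.6667.
ΔQ = 56.6667 − 62 = -5.33.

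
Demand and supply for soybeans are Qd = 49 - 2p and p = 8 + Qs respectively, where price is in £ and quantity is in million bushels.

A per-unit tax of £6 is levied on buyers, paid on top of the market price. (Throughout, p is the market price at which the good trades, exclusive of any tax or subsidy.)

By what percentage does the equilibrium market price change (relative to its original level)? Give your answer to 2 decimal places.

Solve the original market: 49 - 2p = p - 8, hence p = 19 and Q = 11.
Since buyers pay the price plus the tax, the effective demand curve becomes Qd = 37 - 2p.
New equilibrium: 37 - 2p = p - 8 ⇒ 45 = 3p ⇒ p = 15, Q = 7.
%Δp = (15 − 19) / 19 × 100 = -21.05%.

-21.05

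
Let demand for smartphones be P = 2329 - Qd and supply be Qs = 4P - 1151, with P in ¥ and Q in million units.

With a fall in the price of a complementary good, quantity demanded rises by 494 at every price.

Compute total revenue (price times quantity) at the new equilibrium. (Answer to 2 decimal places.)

1612013.36

Initially, 2329 - P = 4P - 1151, so 3480 = 5P and P = 696, Q = 1633.
After the shift, demand is Qd = 2823 - P and supply is Qs = 4P - 1151.
Clearing the new market: 2823 - P = 4P - 1151, so P = 794.8 and Q = 2028.2.
New expenditure = 794.8 × 2028.2 = 1612013.36.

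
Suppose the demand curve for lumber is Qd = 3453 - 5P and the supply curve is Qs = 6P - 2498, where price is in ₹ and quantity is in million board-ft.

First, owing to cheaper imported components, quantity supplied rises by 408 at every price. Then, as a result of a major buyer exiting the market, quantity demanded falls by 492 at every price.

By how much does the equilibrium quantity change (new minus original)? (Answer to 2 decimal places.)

Original equilibrium: 3453 - 5P = 6P - 2498 gives 5951 = 11P, so P = 541 and Q = 748.
After the shift, demand is Qd = 2961 - 5P and supply is Qs = 6P - 2090.
Clearing the new market: 2961 - 5P = 6P - 2090, so P = 5051/11 ≈ 459.1818 and Q = 7316/11 ≈ 665.0909.
ΔQ = 665.0909 − 748 = -82.91.

-82.91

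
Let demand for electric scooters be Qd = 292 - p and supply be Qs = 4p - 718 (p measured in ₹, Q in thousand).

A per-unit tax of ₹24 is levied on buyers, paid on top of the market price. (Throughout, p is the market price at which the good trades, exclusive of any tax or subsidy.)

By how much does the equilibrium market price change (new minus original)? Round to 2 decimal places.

Original equilibrium: 292 - p = 4p - 718 gives 1010 = 5p, so p = 202 and Q = 90.
Since buyers pay the price plus the tax, the effective demand curve becomes Qd = 268 - p.
Clearing the new market: 268 - p = 4p - 718, so p = 197.2 and Q = 70.8.
Δp = 197.2 − 202 = -4.80.

-4.80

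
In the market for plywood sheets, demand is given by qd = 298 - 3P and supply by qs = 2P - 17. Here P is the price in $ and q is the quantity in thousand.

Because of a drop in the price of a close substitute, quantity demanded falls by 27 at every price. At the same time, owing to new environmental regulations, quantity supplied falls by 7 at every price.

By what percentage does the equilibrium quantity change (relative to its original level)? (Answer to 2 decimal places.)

-13.76

Before the shock: 298 - 3P = 2P - 17 ⇒ 315 = 5P ⇒ P = 63, q = 109.
The new curves are qd = 271 - 3P (demand) and qs = 2P - 24 (supply).
Setting them equal: 271 - 3P = 2P - 24 → 295 = 5P, so P = 59 and q = 94.
%Δq = (94 − 109) / 109 × 100 = -13.76%.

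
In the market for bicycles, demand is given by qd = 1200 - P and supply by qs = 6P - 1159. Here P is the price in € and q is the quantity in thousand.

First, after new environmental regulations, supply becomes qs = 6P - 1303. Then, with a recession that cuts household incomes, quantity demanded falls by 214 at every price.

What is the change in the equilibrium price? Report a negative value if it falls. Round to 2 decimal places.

-10.00

Initially, 1200 - P = 6P - 1159, so 2359 = 7P and P = 337, q = 863.
With the change applied: demand qd = 986 - P, supply qs = 6P - 1303.
Clearing the new market: 986 - P = 6P - 1303, so P = 327 and q = 659.
ΔP = 327 − 337 = -10.00.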